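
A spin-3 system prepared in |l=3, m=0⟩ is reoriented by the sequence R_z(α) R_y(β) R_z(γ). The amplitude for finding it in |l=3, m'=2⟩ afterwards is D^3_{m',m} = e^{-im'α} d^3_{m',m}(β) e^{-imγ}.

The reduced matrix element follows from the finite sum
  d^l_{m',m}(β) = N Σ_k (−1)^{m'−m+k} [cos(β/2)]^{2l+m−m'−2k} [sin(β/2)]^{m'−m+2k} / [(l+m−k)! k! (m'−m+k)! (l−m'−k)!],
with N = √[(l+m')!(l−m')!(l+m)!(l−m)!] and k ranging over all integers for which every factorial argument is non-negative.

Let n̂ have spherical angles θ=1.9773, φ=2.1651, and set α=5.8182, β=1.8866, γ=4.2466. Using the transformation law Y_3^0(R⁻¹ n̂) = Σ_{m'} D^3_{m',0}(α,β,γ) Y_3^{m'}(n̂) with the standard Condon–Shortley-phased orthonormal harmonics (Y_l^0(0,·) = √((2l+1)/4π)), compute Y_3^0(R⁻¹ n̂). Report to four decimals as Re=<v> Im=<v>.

Need the full column D^3_{m',0} for m'=−3..3 at α=5.8182, β=1.8866, γ=4.2466.
cos(β/2)=0.587120, sin(β/2)=0.809500
d^3_{-3,0}: single k=3 term ⇒ +0.480116;  D = +0.083989-0.472712i
d^3_{-2,0}: k∈[2..3] ⇒ +0.426483 -0.810740 = -0.384257;  D = -0.229731+0.308022i
d^3_{-1,0}: k∈[1..3] ⇒ +0.195633 -1.115688 +0.706971 = -0.213084;  D = -0.190461+0.095549i
d^3_{0,0}: k∈[0..3] ⇒ +0.040960 -0.700783 +1.332182 -0.281385 = +0.390974;  D = +0.390974+0.000000i
d^3_{1,0}: k∈[0..2] ⇒ -0.195633 +1.115688 -0.706971 = +0.213084;  D = +0.190461+0.095549i
d^3_{2,0}: k∈[0..1] ⇒ +0.426483 -0.810740 = -0.384257;  D = -0.229731-0.308022i
d^3_{3,0}: single k=0 term ⇒ -0.480116;  D = -0.083989-0.472712i
Y_3^{m'}(θ=1.9773,φ=2.1651) and Σ D·Y over m':
  (+0.0840-0.4727i)·(+0.3161-0.0681i)  (-0.2297+0.3080i)·(+0.1271-0.3163i)  (-0.1905+0.0955i)·(+0.0363+0.0537i)  (+0.3910+0.0000i)·(+0.3273+0.0000i)  (+0.1905+0.0955i)·(-0.0363+0.0537i)  (-0.2297-0.3080i)·(+0.1271+0.3163i)  (-0.0840-0.4727i)·(-0.3161-0.0681i)
Y_3^0(R⁻¹ n̂) = +0.229081+0.000000i

Re=0.2291 Im=0.0000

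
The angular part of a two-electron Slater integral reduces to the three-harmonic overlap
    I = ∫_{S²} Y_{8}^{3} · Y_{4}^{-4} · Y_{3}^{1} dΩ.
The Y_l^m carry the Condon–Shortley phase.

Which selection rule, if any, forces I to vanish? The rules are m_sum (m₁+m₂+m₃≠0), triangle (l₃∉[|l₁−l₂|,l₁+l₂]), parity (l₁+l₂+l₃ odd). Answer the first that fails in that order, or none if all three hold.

m₁+m₂+m₃ = 3 − 4 + 1 = 0  ✓
triangle: need |l₁−l₂| ≤ l₃ ≤ l₁+l₂ = [4,12]; l₃=3 is outside  ✗
parity: l₁+l₂+l₃ = 15 is odd

triangle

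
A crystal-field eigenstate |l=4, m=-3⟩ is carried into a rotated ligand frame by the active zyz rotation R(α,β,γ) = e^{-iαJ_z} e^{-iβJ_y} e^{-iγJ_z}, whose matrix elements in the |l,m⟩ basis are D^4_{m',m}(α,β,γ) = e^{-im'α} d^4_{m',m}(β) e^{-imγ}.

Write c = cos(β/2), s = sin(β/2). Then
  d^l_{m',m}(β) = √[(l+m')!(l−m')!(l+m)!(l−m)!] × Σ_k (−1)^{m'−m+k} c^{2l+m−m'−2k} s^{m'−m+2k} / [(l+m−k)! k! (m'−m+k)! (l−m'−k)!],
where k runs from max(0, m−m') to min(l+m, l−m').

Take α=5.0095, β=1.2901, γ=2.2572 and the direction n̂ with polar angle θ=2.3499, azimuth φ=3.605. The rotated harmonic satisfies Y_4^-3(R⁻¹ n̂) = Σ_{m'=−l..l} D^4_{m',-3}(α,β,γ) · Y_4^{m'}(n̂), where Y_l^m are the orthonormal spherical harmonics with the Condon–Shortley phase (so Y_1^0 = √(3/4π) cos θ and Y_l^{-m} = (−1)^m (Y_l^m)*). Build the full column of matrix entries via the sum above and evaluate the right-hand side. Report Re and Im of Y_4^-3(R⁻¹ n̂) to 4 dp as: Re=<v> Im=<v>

Need the full column D^4_{m',-3} for m'=−4..4 at α=5.0095, β=1.2901, γ=2.2572.
cos(β/2)=0.799070, sin(β/2)=0.601238
d^4_{-4,-3}: single k=1 term ⇒ +0.353740;  D = -0.037448+0.351752i
d^4_{-3,-3}: k∈[0..1] ⇒ +0.166218 -0.658718 = -0.492500;  D = +0.483539-0.093520i
d^4_{-2,-3}: k∈[0..1] ⇒ -0.467954 +0.794783 = +0.326829;  D = -0.153283-0.288655i
d^4_{-1,-3}: k∈[0..1] ⇒ +0.746916 -0.704765 = +0.042151;  D = +0.029809-0.029801i
d^4_{0,-3}: k∈[0..1] ⇒ -0.837775 +0.474298 = -0.363477;  D = -0.320978-0.170553i
d^4_{1,-3}: k∈[0..1] ⇒ +0.704765 -0.239398 = +0.465368;  D = -0.088485+0.456878i
d^4_{2,-3}: k∈[0..1] ⇒ -0.449959 +0.084913 = -0.365046;  D = +0.363004-0.038552i
d^4_{3,-3}: k∈[0..1] ⇒ +0.211129 -0.017076 = +0.194053;  D = -0.076089-0.178514i
d^4_{4,-3}: single k=0 term ⇒ -0.064188;  D = -0.049093+0.041353i
Y_4^{m'}(θ=2.3499,φ=3.605) and Σ D·Y over m':
  (-0.0374+0.3518i)·(-0.0317-0.1089i)  (+0.4835-0.0935i)·(+0.0569-0.3117i)  (-0.1533-0.2887i)·(+0.2497-0.3326i)  (+0.0298-0.0298i)·(+0.0965-0.0482i)  (-0.3210-0.1706i)·(-0.3470+0.0000i)  (-0.0885+0.4569i)·(-0.0965-0.0482i)  (+0.3630-0.0386i)·(+0.2497+0.3326i)  (-0.0761-0.1785i)·(-0.0569-0.3117i)  (-0.0491+0.0414i)·(-0.0317+0.1089i)
Y_4^-3(R⁻¹ n̂) = +0.096160-0.030786i

Re=0.0962 Im=-0.0308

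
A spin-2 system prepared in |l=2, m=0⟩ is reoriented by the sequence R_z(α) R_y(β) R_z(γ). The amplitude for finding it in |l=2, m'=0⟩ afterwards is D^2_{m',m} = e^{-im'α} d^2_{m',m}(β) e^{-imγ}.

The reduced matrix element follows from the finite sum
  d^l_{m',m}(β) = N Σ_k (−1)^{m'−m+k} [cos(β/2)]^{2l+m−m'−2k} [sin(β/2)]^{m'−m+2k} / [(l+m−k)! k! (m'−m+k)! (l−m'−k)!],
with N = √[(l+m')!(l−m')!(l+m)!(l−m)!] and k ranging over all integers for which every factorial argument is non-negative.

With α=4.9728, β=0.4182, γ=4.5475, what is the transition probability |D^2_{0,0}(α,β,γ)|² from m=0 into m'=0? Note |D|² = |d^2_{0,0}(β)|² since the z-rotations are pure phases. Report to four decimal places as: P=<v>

P=0.5664

First d^2_{0,0}(β=0.4182), then the phase factors e^{-i(0)α} and e^{-i(0)γ}:
c=cos(0.418200/2)=0.978218, s=sin(0.418200/2)=0.207580; N=√[2·2·2·2]=4.000000
The bounds max(0,m−m')=0 and min(l+m,l−m')=2 give 3 terms
  k=0: (−1)^0·4.0000/(4)·0.9782^4·0.2076^0 = +0.915678
  k=1: (−1)^1·4.0000/(1)·0.9782^2·0.2076^2 = -0.164930
  k=2: (−1)^2·4.0000/(4)·0.9782^0·0.2076^4 = +0.001857
d^2_{0,0}(0.4182) = +0.915678 -0.164930 +0.001857 = +0.752604
|D^2_{0,0}|² = |d^2_{0,0}(β)|² = (+0.752604)² = 0.566413 (the z-rotation phases have unit modulus)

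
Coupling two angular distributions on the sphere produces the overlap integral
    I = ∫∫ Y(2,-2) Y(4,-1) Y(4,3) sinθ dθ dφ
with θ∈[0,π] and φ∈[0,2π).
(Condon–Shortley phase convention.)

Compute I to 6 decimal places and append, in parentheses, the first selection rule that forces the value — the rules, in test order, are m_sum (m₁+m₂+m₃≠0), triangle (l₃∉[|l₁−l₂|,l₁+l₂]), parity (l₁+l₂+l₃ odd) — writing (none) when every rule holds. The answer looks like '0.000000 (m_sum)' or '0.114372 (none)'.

0.159270 (none)

Rules hold: Σm=0, L=10 even, 2≤4≤6.
N = 5·9·9 = 405
Δ = 2!·2!·6!/11! = 1/13860
Racah Σ t=0..2: t=0:+1/192 t=1:−1/36 t=2:+1/192 = -5/288
⇒ 3j(2 4 4; 0 0 0)² = 20/693, sgn -1
Racah Σ t=2..2: t=2:+1/480 = 1/480
⇒ 3j(2 4 4; -2 -1 3)² = 3/110, sgn -1
4πI² = N·(3j₀)²·(3jₘ)² = 270/847
I = +1·√(0.318772/4π) = 0.15927046
No selection rule forces the value: the integral is nonzero (none).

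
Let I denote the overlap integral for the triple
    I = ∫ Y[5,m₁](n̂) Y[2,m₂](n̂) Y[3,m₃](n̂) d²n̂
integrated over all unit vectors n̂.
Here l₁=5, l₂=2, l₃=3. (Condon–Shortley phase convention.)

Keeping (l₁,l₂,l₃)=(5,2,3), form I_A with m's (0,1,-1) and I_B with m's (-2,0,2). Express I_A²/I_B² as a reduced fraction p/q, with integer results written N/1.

l's match ⇒ only the (l;m) 3-j factors differ between A and B.
A: triangle coeff Δ(5,2,3) = 1/2310; Σ_t [3,3]: t=3:−1/288 = -1/288; (3j)²=5/231 [(5 2 3; 0 1 -1)], sign=-1
B: triangle coeff Δ(5,2,3) = 1/2310; Σ_t [2,2]: t=2:+1/480 = 1/480; (3j)²=3/110 [(5 2 3; -2 0 2)], sign=-1
I_A²/I_B² = (5/231)/(3/110) = 50/63

50/63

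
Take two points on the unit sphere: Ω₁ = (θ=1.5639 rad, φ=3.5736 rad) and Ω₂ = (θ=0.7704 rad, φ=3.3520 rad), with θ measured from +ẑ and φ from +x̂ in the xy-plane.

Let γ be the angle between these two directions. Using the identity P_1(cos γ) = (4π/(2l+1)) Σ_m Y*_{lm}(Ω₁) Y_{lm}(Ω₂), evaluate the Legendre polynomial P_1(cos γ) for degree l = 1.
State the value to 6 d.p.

0.684326

Expand P_1 via completeness: Σ_{m} conj(Y_{1,m}) at Ω₁ times Y_{1,m} at Ω₂ —
  [-1]  conj(Y_{1,-1})(Ω₁) = -0.313745-0.144653i ; Y_{1,-1}(Ω₂) = -0.235303+0.050253i ; Δ = +0.081095+0.018271i
  [+0]  conj(Y_{1,0})(Ω₁) = +0.003370-0.000000i ; Y_{1,0}(Ω₂) = +0.350637+0.000000i ; Δ = +0.001181+0.000000i
  [+1]  conj(Y_{1,1})(Ω₁) = +0.313745-0.144653i ; Y_{1,1}(Ω₂) = +0.235303+0.050253i ; Δ = +0.081095-0.018271i
Accumulated sum +0.163371+0.000000i; after 4π/(2l+1) scaling, +0.684326+0.000000i ⇒ P_1 = 0.684326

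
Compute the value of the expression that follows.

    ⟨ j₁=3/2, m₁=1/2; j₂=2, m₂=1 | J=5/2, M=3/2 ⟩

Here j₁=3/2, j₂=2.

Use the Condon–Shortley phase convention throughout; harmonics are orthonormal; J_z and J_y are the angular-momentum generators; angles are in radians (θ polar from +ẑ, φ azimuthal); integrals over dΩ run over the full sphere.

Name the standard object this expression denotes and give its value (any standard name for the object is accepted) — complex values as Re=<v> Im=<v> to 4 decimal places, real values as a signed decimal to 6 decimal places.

This is a Clebsch–Gordan (vector-coupling) coefficient.
√[6·1!2!3!/7! · 2!1!3!1!4!1!] = √(144/35)
  +(−1)^0/∏(0,1,1,3,1,0)! = 1/6  (running 1/6)
  +(−1)^1/∏(1,0,0,2,2,1)! = -1/4  (running -1/12)
⟨..|..⟩ = √(144/35)·(-1/12) = -0.169031

Clebsch–Gordan coefficient, −√(1/35) ≈ -0.169031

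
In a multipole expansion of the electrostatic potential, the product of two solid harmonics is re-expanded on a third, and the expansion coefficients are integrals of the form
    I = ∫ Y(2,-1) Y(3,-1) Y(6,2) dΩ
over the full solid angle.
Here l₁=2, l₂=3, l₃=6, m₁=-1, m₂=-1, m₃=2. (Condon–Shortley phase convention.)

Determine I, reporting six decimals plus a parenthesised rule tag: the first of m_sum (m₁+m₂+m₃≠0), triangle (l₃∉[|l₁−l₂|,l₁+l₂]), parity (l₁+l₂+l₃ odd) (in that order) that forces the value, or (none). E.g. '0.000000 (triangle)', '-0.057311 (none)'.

|2−3|≤6≤2+3 violated ⇒ I = 0

0.000000 (triangle)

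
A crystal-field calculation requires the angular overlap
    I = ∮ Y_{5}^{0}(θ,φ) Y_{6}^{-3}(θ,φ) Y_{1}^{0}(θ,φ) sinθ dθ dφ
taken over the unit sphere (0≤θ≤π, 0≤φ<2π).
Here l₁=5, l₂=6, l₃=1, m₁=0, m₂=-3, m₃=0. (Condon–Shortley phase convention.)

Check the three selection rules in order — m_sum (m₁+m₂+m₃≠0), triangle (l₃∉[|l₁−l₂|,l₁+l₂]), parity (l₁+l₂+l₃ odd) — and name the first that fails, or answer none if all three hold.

m₁+m₂+m₃ = 0 − 3 + 0 = -3  ✗
triangle: |5−6|=1 ≤ l₃=1 ≤ 5+6=11
parity: l₁+l₂+l₃ = 12 is even

m_sum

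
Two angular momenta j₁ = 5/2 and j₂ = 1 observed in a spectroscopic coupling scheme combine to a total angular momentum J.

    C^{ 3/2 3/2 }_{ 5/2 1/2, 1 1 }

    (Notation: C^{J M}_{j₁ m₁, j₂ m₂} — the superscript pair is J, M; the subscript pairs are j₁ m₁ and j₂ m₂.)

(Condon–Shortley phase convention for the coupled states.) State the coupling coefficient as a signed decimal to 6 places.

+0.258199  (= +√(1/15))

j₁+j₂−J=2  J+j₁−j₂=3  J−j₁+j₂=0  j₁+j₂+J+1=6
(j₁±m₁, j₂±m₂, J±M) = (3,2,2,0,3,0)
P² = 48/5
sum k=2..2:
  [2] +1/12 = 1/12
S = 1/12
C² = P²·S² = 1/15 ; C = +0.258199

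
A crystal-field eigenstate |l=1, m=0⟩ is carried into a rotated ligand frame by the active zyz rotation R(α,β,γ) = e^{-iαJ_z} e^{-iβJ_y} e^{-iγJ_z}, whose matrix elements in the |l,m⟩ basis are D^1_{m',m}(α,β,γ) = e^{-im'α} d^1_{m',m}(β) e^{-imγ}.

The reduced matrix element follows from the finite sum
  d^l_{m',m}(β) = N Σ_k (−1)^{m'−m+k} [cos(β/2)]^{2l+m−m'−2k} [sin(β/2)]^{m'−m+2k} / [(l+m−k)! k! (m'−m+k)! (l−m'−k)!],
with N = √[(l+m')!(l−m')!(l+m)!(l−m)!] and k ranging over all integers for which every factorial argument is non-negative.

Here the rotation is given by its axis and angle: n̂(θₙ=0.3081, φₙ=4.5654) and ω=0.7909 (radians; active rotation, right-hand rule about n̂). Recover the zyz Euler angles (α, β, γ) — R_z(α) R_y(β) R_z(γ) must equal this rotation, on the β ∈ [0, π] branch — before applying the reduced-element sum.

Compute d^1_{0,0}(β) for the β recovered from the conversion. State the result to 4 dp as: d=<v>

Axis–angle → zyz. n̂ = (sinθₙcosφₙ, sinθₙsinφₙ, cosθₙ) = (-0.044414, -0.299979, +0.952911), ω = 0.7909.
R = I cosω + sinω [n̂]ₓ + (1−cosω) n̂n̂ᵀ gives
  R = [+0.703791, -0.673553, -0.225842; +0.681461, +0.729913, -0.053262; +0.200720, -0.116417, +0.972707]
β = atan2(√(R₁₃²+R₂₃²), R₃₃) = 0.234172; α = atan2(R₂₃, R₁₃) mod 2π = 3.373198; γ = atan2(R₃₂, −R₃₁) mod 2π = 3.667176
d^1_{0,0}(β=0.2342) via the finite sum:
c=cos(0.234172/2)=0.993153, s=sin(0.234172/2)=0.116819; N=√[1·1·1·1]=1.000000
The bounds max(0,m−m')=0 and min(l+m,l−m')=1 give 2 terms
  k=0: (−1)^0·1.0000/(1)·0.9932^2·0.1168^0 = +0.986353
  k=1: (−1)^1·1.0000/(1)·0.9932^0·0.1168^2 = -0.013647
d^1_{0,0}(0.2342) = +0.986353 -0.013647 = +0.972707

d=0.9727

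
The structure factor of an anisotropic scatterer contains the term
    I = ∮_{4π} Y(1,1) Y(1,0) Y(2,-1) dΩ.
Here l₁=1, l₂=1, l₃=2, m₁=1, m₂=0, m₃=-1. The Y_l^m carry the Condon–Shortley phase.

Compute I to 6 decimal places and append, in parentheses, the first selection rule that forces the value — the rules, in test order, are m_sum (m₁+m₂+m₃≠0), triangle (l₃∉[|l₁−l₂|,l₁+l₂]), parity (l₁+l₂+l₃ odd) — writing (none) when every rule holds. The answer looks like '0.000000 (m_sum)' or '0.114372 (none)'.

Rules hold: Σm=0, L=4 even, 0≤2≤2.
N = 3·3·5 = 45
Δ = 0!·2!·2!/5! = 1/30
Racah Σ t=0..0: t=0:+1/1 = 1/1
⇒ 3j(1 1 2; 0 0 0)² = 2/15, sgn +1
Racah Σ t=0..0: t=0:+1/2 = 1/2
⇒ 3j(1 1 2; 1 0 -1)² = 1/10, sgn -1
4πI² = N·(3j₀)²·(3jₘ)² = 3/5
I = -1·√(0.6/4π) = -0.21850969
No selection rule forces the value: the integral is nonzero (none).

-0.218510 (none)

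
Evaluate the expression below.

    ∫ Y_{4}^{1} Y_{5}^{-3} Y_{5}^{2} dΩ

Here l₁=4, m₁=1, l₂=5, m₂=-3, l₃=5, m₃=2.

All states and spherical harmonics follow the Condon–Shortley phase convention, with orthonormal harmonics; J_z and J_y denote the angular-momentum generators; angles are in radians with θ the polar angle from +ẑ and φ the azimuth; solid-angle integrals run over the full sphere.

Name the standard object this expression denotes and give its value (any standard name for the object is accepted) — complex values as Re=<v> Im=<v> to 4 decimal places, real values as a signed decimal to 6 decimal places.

Gaunt coefficient, -0.118854

This is a Gaunt coefficient — the integral of a triple product of spherical harmonics over the sphere.
m-sum 0 ✓  L=14 even ✓  1≤5≤9 ✓
Π(2lᵢ+1) = 9×11×11 = 1089
triangle coeff Δ(4,5,5) = 1/3153150
Σ_t [0,4]: t=0:+1/69120 t=1:−1/1728 t=2:+1/576 t=3:−1/1728 t=4:+1/69120 = 7/11520
(3j)²=2/143 [(4 5 5; 0 0 0)], sign=-1
Σ_t [0,2]: t=0:+1/6912 t=1:−1/2880 t=2:+1/17280 = -1/6912
(3j)²=5/429 [(4 5 5; 1 -3 2)], sign=+1
⇒ 4πI² = 30/169
I = (-1)√(30/169/(4π)) = -0.11885360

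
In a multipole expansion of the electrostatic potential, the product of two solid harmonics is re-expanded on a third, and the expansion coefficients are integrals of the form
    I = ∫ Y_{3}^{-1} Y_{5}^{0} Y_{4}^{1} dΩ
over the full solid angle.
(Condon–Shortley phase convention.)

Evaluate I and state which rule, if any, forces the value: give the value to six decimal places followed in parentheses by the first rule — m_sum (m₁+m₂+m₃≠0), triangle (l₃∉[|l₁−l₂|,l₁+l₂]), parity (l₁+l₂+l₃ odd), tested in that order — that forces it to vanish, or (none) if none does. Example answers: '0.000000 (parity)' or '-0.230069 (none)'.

-0.009577 (none)

m-sum 0 ✓  L=12 even ✓  2≤4≤8 ✓
Π(2lᵢ+1) = 7×11×9 = 693
triangle coeff Δ(3,5,4) = 1/180180
Σ_t [1,3]: t=1:−1/576 t=2:+1/144 t=3:−1/576 = 1/288
(3j)²=20/1001 [(3 5 4; 0 0 0)], sign=+1
Σ_t [2,4]: t=2:+1/288 t=3:−1/288 t=4:+1/5760 = 1/5760
(3j)²=1/12012 [(3 5 4; -1 0 1)], sign=-1
⇒ 4πI² = 15/13013
I = (-1)√(15/13013/(4π)) = -0.00957750
No selection rule forces the value: the integral is nonzero (none).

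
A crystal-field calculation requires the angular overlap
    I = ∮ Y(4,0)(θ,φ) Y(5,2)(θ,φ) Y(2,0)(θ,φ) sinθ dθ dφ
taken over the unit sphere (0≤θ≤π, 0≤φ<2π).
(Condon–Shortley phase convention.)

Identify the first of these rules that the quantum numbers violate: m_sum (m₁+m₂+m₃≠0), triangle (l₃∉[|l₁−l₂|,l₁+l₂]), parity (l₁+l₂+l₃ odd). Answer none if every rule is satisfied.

m₁+m₂+m₃ = 0 + 2 + 0 = 2  ✗
triangle: |4−5|=1 ≤ l₃=2 ≤ 4+5=9
parity: l₁+l₂+l₃ = 11 is odd

m_sum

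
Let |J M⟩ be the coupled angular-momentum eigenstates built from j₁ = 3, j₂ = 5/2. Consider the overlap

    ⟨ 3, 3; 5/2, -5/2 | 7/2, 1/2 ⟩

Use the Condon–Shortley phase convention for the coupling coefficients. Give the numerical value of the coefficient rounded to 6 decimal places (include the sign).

triangle: 2!·4!·3!/10! = 288/3628800
(j±m)!: 6!·0!·0!·5!·4!·3! = 12441600
prefactor² = (2J+1)·Δ·N² = 55296/7
  k=0: +1/(0!·2!·0!·0!·4!·3!) = 1/288
Σ = 1/288  ⇒  CG² = 55296/7·(1/288)² = 2/21
CG = +√(2/21) = +0.308607

+√(2/21) = +0.308607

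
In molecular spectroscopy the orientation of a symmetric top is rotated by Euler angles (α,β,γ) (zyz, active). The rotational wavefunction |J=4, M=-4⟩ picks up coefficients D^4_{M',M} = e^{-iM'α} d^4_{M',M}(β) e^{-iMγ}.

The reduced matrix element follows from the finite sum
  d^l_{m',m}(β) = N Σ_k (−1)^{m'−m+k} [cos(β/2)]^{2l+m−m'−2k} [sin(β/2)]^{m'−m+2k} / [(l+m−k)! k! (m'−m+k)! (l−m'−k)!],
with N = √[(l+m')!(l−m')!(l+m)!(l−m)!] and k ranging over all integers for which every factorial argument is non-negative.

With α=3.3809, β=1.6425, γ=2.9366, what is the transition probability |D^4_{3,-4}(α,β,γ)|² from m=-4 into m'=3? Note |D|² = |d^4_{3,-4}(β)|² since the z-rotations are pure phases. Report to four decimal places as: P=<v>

P=0.0471

Split into d^4_{3,-4}(β=1.6425) × two z-phases.
Half-angle: c=0.681307, s=0.731998. N=√(5040·1·1·40320)=14255.272709
k: max(0,(-4)−(3))=0 … min(4+(-4),4−(3))=0
  k=0: (−1)^7·14255.2727/(5040)·0.6813^1·0.7320^7 = -0.216999
d^4_{3,-4}(1.6425) = -0.216999
|D^4_{3,-4}|² = |d^4_{3,-4}(β)|² = (-0.216999)² = 0.047088 (the z-rotation phases have unit modulus)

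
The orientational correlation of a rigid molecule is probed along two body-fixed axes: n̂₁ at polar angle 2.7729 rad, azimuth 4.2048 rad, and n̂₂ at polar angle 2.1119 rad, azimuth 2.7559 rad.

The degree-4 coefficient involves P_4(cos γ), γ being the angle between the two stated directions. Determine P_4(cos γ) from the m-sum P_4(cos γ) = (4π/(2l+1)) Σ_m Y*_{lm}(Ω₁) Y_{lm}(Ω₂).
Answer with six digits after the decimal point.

-0.316269

Expand P_4 via completeness: Σ_{m} conj(Y_{4,m}) at Ω₁ times Y_{4,m} at Ω₂ —
  term(m=-4) = (0.001575, -0.000835)   from Y*(Ω₁)=(-0.003311, -0.006691), Y(Ω₂)=(0.006694, 0.238772)
  term(m=-3) = (-0.007935, -0.020722)   from Y*(Ω₁)=(-0.054591, -0.002624), Y(Ω₂)=(0.163218, 0.371744)
  term(m=-2) = (-0.045220, 0.011248)   from Y*(Ω₁)=(-0.116673, 0.187921), Y(Ω₂)=(0.151037, 0.146862)
  term(m=-1) = (-0.014267, -0.116466)   from Y*(Ω₁)=(0.238936, 0.429588), Y(Ω₂)=(-0.221165, -0.089799)
  term(m=+0) = (-0.094817, 0.000000)   from Y*(Ω₁)=(0.359146, -0.000000), Y(Ω₂)=(-0.264006, 0.000000)
  term(m=+1) = (-0.014267, 0.116466)   from Y*(Ω₁)=(-0.238936, 0.429588), Y(Ω₂)=(0.221165, -0.089799)
  term(m=+2) = (-0.045220, -0.011248)   from Y*(Ω₁)=(-0.116673, -0.187921), Y(Ω₂)=(0.151037, -0.146862)
  term(m=+3) = (-0.007935, 0.020722)   from Y*(Ω₁)=(0.054591, -0.002624), Y(Ω₂)=(-0.163218, 0.371744)
  term(m=+4) = (0.001575, 0.000835)   from Y*(Ω₁)=(-0.003311, 0.006691), Y(Ω₂)=(0.006694, -0.238772)
Σ over m = (-0.226511, 0.000000); ×(4π/9) → (-0.316269, 0.000000). Real part: -0.316269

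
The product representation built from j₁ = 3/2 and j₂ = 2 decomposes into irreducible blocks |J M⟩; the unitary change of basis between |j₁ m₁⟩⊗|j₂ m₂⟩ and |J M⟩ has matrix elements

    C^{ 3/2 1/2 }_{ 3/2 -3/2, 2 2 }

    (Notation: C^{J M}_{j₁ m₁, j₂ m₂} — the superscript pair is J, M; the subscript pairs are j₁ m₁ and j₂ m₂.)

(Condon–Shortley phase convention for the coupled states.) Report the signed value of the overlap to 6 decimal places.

√[4·2!1!2!/6! · 0!3!4!0!2!1!] = √(32/5)
  +(−1)^2/∏(2,0,1,2,0,0)! = 1/4  (running 1/4)
⟨..|..⟩ = √(32/5)·(1/4) = +0.632456

+√(2/5) = +0.632456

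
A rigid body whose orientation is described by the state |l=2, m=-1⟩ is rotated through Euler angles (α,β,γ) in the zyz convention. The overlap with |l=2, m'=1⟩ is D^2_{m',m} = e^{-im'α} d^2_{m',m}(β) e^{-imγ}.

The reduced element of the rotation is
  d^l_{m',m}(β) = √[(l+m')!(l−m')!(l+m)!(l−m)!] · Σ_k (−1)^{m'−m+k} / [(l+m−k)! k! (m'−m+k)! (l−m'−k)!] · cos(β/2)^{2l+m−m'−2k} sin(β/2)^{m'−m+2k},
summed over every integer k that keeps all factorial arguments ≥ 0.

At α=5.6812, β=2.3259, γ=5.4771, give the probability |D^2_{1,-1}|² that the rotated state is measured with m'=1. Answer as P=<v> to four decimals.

P=0.0976

First d^2_{1,-1}(β=2.3259), then the phase factors e^{-i(1)α} and e^{-i(-1)γ}:
With c≡cos(β/2)=0.396633 and s≡sin(β/2)=0.917977, N=[6·1·1·6]^{1/2}=6.000000
Admissible k: 0..1 (factorial args all ≥0)
  k=0: (−1)^2·6.0000/(2)·0.3966^2·0.9180^2 = +0.397707
  k=1: (−1)^3·6.0000/(6)·0.3966^0·0.9180^4 = -0.710113
d^2_{1,-1}(2.3259) = +0.397707 -0.710113 = -0.312406
|D^2_{1,-1}|² = |d^2_{1,-1}(β)|² = (-0.312406)² = 0.097598 (the z-rotation phases have unit modulus)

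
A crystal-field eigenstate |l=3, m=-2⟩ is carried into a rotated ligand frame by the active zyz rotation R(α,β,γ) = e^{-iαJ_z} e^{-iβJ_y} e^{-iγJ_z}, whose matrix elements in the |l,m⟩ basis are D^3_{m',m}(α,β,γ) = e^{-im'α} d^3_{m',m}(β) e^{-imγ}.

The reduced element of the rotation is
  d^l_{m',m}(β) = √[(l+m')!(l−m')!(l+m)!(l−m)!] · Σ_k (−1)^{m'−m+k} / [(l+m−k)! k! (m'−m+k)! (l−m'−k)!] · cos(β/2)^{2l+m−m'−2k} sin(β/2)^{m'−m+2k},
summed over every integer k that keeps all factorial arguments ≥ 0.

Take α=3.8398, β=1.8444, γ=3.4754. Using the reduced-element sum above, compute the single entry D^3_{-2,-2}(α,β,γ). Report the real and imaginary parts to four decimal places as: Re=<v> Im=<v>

D^3_{-2,-2}(3.8398,1.8444,3.4754) = e^{-i·-2·3.8398}·d^3_{-2,-2}(1.8444)·e^{-i·-2·3.4754}. Compute d first:
With c≡cos(β/2)=0.604068 and s≡sin(β/2)=0.796932, N=[1·120·1·120]^{1/2}=120.000000
k∈{0,1} keeps every argument non-negative
  k=0: (−1)^0·120.0000/(120)·0.6041^6·0.7969^0 = +0.048587
  k=1: (−1)^1·120.0000/(24)·0.6041^4·0.7969^2 = -0.422822
d^3_{-2,-2}(1.8444) = +0.048587 -0.422822 = -0.374235
Attach z-rotation phases: D = e^{-i(-2)(3.8398)}·(-0.374235)·e^{-i(-2)(3.4754)} = +0.177191-0.329629i

Re=0.1772 Im=-0.3296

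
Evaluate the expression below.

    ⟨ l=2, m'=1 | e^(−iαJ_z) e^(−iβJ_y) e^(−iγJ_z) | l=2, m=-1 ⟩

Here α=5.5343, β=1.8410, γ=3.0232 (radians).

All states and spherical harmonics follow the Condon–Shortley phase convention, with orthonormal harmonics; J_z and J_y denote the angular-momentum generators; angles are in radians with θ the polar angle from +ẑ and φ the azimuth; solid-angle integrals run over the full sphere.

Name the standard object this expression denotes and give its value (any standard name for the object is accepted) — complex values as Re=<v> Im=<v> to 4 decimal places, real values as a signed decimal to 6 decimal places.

Wigner D-matrix element, Re=-0.2385 Im=-0.1741

This is a Wigner D-matrix element — the rotation-matrix element ⟨l m'| R(α,β,γ) |l m⟩ in the angular-momentum basis.
First d^2_{1,-1}(β=1.8410), then the phase factors e^{-i(1)α} and e^{-i(-1)γ}:
c=cos(1.841000/2)=0.605422, s=sin(1.841000/2)=0.795904; N=√[6·1·1·6]=6.000000
k∈{0,1} keeps every argument non-negative
  k=0: (−1)^2·6.0000/(2)·0.6054^2·0.7959^2 = +0.696562
  k=1: (−1)^3·6.0000/(6)·0.6054^0·0.7959^4 = -0.401276
d^2_{1,-1}(1.8410) = +0.696562 -0.401276 = +0.295286
Attach z-rotation phases: D = e^{-i(1)(5.5343)}·(+0.295286)·e^{-i(-1)(3.0232)} = -0.238513-0.174084i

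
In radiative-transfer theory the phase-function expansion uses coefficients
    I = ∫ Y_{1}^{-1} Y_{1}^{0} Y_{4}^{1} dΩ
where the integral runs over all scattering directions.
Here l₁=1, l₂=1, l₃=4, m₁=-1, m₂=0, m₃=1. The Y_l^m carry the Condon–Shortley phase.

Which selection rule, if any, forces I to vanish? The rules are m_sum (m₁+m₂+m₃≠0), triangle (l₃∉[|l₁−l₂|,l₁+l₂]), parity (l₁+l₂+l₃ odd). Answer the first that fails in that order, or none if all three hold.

triangle

m₁+m₂+m₃ = -1 + 0 + 1 = 0  ✓
triangle: need |l₁−l₂| ≤ l₃ ≤ l₁+l₂ = [0,2]; l₃=4 is outside  ✗
parity: l₁+l₂+l₃ = 6 is even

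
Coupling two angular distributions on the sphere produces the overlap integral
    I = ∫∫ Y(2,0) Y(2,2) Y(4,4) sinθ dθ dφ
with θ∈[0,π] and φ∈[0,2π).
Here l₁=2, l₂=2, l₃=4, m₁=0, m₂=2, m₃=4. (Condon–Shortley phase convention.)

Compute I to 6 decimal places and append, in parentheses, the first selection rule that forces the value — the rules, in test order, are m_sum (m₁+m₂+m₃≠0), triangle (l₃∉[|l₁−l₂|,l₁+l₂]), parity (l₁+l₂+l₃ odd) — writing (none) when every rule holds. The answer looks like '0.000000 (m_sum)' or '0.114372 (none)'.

0.000000 (m_sum)

m-sum = 0 + 2 + 4 = 6 ≠ 0 ⇒ I = 0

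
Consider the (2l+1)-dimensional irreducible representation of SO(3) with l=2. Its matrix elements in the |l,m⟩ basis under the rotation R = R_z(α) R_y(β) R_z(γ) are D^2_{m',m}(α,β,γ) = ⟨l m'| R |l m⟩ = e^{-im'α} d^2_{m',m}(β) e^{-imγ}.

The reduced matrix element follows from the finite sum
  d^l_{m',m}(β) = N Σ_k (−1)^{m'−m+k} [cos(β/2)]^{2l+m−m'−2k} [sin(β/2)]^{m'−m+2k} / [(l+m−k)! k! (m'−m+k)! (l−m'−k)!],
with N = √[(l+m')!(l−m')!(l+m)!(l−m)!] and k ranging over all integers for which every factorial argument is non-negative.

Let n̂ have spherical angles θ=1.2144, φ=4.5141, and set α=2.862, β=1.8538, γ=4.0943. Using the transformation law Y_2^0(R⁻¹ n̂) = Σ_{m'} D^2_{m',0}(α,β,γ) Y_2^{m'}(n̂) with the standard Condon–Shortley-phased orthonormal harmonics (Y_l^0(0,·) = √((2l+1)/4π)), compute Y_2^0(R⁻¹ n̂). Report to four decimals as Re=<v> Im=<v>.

Re=-0.2879 Im=0.0000

Need the full column D^2_{m',0} for m'=−2..2 at α=2.8620, β=1.8538, γ=4.0943.
cos(β/2)=0.600316, sin(β/2)=0.799763
d^2_{-2,0}: single k=2 term ⇒ +0.564622;  D = +0.478623-0.299530i
d^2_{-1,0}: k∈[1..2] ⇒ +0.423816 -0.752210 = -0.328395;  D = +0.315642-0.090625i
d^2_{0,0}: k∈[0..2] ⇒ +0.129873 -0.922024 +0.409114 = -0.383037;  D = -0.383037+0.000000i
d^2_{1,0}: k∈[0..1] ⇒ -0.423816 +0.752210 = +0.328395;  D = -0.315642-0.090625i
d^2_{2,0}: single k=0 term ⇒ +0.564622;  D = +0.478623+0.299530i
Y_2^{m'}(θ=1.2144,φ=4.5141) and Σ D·Y over m':
  (+0.4786-0.2995i)·(-0.3129-0.1310i)  (+0.3156-0.0906i)·(-0.0498+0.2477i)  (-0.3830+0.0000i)·(-0.2002+0.0000i)  (-0.3156-0.0906i)·(+0.0498+0.2477i)  (+0.4786+0.2995i)·(-0.3129+0.1310i)
Y_2^0(R⁻¹ n̂) = -0.287883+0.000000i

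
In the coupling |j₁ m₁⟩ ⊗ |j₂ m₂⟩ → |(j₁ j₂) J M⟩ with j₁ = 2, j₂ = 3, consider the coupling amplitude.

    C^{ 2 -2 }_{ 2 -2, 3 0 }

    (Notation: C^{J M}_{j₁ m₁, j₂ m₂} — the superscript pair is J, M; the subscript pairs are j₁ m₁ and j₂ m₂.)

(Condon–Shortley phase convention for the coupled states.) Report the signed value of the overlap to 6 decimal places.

triangle: 3!·1!·3!/8! = 36/40320
(j±m)!: 0!·4!·3!·3!·0!·4! = 20736
prefactor² = (2J+1)·Δ·N² = 648/7
  k=3: −1/(3!·0!·1!·0!·0!·3!) = -1/36
Σ = -1/36  ⇒  CG² = 648/7·(-1/36)² = 1/14
CG = −√(1/14) = -0.267261

−√(1/14) = -0.267261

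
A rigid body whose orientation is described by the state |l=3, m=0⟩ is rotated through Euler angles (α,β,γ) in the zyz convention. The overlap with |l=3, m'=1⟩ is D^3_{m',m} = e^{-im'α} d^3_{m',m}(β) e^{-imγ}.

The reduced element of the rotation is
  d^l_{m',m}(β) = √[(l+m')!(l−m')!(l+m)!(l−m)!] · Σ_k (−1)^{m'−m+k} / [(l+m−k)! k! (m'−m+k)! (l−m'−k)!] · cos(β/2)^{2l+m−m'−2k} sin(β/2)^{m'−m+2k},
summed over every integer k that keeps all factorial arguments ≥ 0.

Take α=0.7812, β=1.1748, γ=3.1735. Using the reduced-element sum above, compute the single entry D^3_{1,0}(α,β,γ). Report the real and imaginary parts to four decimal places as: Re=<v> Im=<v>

Re=0.0726 Im=-0.0720

D^3_{1,0}(0.7812,1.1748,3.1735) = e^{-i·1·0.7812}·d^3_{1,0}(1.1748)·e^{-i·0·3.1735}. Compute d first:
With c≡cos(β/2)=0.832384 and s≡sin(β/2)=0.554199, N=[24·2·6·6]^{1/2}=41.569219
k∈{0,1,2} keeps every argument non-negative
  k=0: (−1)^1·41.5692/(12)·0.8324^5·0.5542^1 = -0.767142
  k=1: (−1)^2·41.5692/(4)·0.8324^3·0.5542^3 = +1.020188
  k=2: (−1)^3·41.5692/(12)·0.8324^1·0.5542^5 = -0.150745
d^3_{1,0}(1.1748) = -0.767142 +1.020188 -0.150745 = +0.102301
Attach z-rotation phases: D = e^{-i(1)(0.7812)}·(+0.102301)·e^{-i(0)(3.1735)} = +0.072641-0.072034i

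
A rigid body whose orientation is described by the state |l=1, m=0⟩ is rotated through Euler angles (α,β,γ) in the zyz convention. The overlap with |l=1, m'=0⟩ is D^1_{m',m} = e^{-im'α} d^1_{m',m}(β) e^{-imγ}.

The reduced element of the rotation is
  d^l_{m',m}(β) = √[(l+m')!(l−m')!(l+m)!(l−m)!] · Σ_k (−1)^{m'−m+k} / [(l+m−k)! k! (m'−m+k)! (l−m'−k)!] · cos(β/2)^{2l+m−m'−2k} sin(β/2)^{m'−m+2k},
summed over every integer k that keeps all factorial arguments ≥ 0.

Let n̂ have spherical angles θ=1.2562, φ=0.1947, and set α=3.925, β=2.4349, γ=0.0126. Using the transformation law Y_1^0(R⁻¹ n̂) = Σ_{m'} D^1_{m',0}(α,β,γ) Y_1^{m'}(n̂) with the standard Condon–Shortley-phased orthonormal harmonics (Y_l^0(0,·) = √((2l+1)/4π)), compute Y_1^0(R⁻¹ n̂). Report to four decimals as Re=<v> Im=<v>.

Re=-0.3659 Im=0.0000

Need the full column D^1_{m',0} for m'=−1..1 at α=3.9250, β=2.4349, γ=0.0126.
cos(β/2)=0.346039, sin(β/2)=0.938220
d^1_{-1,0}: single k=1 term ⇒ +0.459140;  D = -0.325307-0.324014i
d^1_{0,0}: k∈[0..1] ⇒ +0.119743 -0.880257 = -0.760514;  D = -0.760514+0.000000i
d^1_{1,0}: single k=0 term ⇒ -0.459140;  D = +0.325307-0.324014i
Y_1^{m'}(θ=1.2562,φ=0.1947) and Σ D·Y over m':
  (-0.3253-0.3240i)·(+0.3223-0.0636i)  (-0.7605+0.0000i)·(+0.1512+0.0000i)  (+0.3253-0.3240i)·(-0.3223-0.0636i)
Y_1^0(R⁻¹ n̂) = -0.365885+0.000000i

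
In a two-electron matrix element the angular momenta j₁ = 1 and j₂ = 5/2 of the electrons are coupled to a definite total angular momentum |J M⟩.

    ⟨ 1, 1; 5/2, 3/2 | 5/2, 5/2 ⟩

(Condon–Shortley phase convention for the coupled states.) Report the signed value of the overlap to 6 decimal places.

j₁+j₂−J=1  J+j₁−j₂=1  J−j₁+j₂=4  j₁+j₂+J+1=7
(j₁±m₁, j₂±m₂, J±M) = (2,0,4,1,5,0)
P² = 1152/7
sum k=0..0:
  [0] +1/24 = 1/24
S = 1/24
C² = P²·S² = 2/7 ; C = +0.534522

+√(2/7) ≈ +0.534522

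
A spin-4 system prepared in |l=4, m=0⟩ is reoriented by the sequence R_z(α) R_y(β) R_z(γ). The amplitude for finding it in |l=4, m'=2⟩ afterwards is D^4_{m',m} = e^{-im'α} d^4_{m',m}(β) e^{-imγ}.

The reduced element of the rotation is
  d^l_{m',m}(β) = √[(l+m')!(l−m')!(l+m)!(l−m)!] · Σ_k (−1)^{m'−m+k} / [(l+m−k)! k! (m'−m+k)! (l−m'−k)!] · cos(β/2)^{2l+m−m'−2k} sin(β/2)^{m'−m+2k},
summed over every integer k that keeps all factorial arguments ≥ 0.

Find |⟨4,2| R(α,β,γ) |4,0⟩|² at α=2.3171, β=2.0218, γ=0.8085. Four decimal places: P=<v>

D^4_{2,0}(2.3171,2.0218,0.8085) = e^{-i·2·2.3171}·d^4_{2,0}(2.0218)·e^{-i·0·0.8085}. Compute d first:
With c≡cos(β/2)=0.531098 and s≡sin(β/2)=0.847310, N=[720·2·24·24]^{1/2}=910.735966
The bounds max(0,m−m')=0 and min(l+m,l−m')=2 give 3 terms
  k=0: (−1)^2·910.7360/(96)·0.5311^6·0.8473^2 = +0.152847
  k=1: (−1)^3·910.7360/(36)·0.5311^4·0.8473^4 = -1.037432
  k=2: (−1)^4·910.7360/(96)·0.5311^2·0.8473^6 = +0.990206
d^4_{2,0}(2.0218) = +0.152847 -1.037432 +0.990206 = +0.105621
|D^4_{2,0}|² = |d^4_{2,0}(β)|² = (+0.105621)² = 0.011156 (the z-rotation phases have unit modulus)

P=0.0112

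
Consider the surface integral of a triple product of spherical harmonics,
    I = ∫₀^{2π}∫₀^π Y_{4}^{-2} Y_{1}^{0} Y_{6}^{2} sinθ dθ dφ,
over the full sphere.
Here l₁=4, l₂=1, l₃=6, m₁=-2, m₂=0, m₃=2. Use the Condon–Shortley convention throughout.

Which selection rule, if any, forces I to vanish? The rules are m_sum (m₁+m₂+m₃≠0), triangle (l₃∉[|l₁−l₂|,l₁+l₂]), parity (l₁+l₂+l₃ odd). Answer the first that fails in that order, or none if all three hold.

triangle

Σmᵢ = 0  ✓
l₃∈[|l₁−l₂|,l₁+l₂]=[3,5] required, l₃=6 fails  ✗
Σlᵢ = 11 ⇒ odd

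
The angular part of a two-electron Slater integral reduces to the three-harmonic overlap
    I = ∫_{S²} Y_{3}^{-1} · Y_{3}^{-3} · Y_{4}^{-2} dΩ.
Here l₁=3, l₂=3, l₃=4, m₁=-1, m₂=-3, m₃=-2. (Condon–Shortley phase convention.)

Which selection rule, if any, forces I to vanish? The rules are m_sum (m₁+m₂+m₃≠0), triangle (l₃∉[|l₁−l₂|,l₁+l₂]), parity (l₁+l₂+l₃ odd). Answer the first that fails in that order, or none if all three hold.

m₁+m₂+m₃ = -1 − 3 − 2 = -6  ✗
triangle: |3−3|=0 ≤ l₃=4 ≤ 3+3=6
parity: l₁+l₂+l₃ = 10 is even

m_sum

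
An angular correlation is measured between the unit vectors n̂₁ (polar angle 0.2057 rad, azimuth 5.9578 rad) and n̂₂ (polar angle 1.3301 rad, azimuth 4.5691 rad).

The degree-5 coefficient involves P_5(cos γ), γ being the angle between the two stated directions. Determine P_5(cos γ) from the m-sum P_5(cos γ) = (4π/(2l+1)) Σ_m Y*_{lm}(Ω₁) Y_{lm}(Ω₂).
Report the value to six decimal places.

Term-by-term m-sum for l=5 (normalisation 4π/11 = 1.142397):
  m=-5: Y*=-0.00001 - 0.00016j  Y=-0.26333 + 0.30240j  product 0.00005 + 0.00004j
  m=-4: Y*=0.00067 - 0.00241j  Y=0.26150 + 0.16878j  product 0.00058 - 0.00052j
  m=-3: Y*=0.01259 - 0.01862j  Y=-0.06452 + 0.14074j  product 0.00181 + 0.00297j
  m=-2: Y*=0.10324 - 0.07861j  Y=0.30319 + 0.08935j  product 0.03833 - 0.01461j
  m=-1: Y*=0.42574 - 0.14364j  Y=-0.01209 + 0.08382j  product 0.00689 + 0.03742j
  m=+0: Y*=0.66096 + 0.00000j  Y=0.31296 + 0.00000j  product 0.20685 + 0.00000j
  m=+1: Y*=-0.42574 - 0.14364j  Y=0.01209 + 0.08382j  product 0.00689 - 0.03742j
  m=+2: Y*=0.10324 + 0.07861j  Y=0.30319 - 0.08935j  product 0.03833 + 0.01461j
  m=+3: Y*=-0.01259 - 0.01862j  Y=0.06452 + 0.14074j  product 0.00181 - 0.00297j
  m=+4: Y*=0.00067 + 0.00241j  Y=0.26150 - 0.16878j  product 0.00058 + 0.00052j
  m=+5: Y*=0.00001 - 0.00016j  Y=0.26333 + 0.30240j  product 0.00005 - 0.00004j
Σ over m = 0.30217 - 0.00000j; ×(4π/11) → 0.34520 - 0.00000j. Real part: 0.345197

0.345197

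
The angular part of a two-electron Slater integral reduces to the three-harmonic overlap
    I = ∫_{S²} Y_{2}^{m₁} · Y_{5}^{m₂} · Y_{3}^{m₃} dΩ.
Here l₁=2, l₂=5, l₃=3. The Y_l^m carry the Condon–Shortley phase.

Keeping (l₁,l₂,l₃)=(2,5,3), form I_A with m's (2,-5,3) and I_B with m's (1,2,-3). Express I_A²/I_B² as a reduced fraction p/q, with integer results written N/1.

30/1

Same 2,5,3: normalisation and zero-m 3j drop out of the ratio.
A: Δ: 4! 0! 6! / 11! → 1/2310; sum: t=0:+1/17280 = 1/17280; 3j²(2 5 3; 2 -5 3) = Δ·Π!·Σ² = 1/11  (sign +1)
B: Δ: 4! 0! 6! / 11! → 1/2310; sum: t=1:−1/4320 = -1/4320; 3j²(2 5 3; 1 2 -3) = Δ·Π!·Σ² = 1/330  (sign -1)
I_A²/I_B² = (1/11)/(1/330) = 30/1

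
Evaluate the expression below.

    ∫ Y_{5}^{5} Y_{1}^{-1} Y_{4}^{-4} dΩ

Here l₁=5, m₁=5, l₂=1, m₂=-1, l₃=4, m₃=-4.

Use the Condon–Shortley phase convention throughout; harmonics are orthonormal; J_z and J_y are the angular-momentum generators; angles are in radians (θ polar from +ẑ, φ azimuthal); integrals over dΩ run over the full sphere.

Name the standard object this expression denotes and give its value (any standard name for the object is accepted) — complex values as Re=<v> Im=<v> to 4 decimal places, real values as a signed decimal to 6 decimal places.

This is a Gaunt coefficient — the integral of a triple product of spherical harmonics over the sphere.
Rules hold: Σm=0, L=10 even, 4≤4≤6.
N = 11·3·9 = 297
Δ = 2!·8!·0!/11! = 1/495
Racah Σ t=1..1: t=1:−1/576 = -1/576
⇒ 3j(5 1 4; 0 0 0)² = 5/99, sgn -1
Racah Σ t=0..0: t=0:+1/80640 = 1/80640
⇒ 3j(5 1 4; 5 -1 -4)² = 1/11, sgn +1
4πI² = N·(3j₀)²·(3jₘ)² = 15/11
I = -1·√(1.36364/4π) = -0.32941575

Gaunt coefficient, -0.329416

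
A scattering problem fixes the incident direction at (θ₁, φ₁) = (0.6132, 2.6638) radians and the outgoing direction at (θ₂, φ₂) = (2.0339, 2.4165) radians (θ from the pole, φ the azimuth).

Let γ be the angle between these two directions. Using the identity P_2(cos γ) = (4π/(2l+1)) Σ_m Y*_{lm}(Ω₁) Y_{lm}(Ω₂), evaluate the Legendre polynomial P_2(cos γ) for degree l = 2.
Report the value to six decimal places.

-0.473118

Expand P_2 via completeness: Σ_{m} conj(Y_{2,m}) at Ω₁ times Y_{2,m} at Ω₂ —
  m=-2: Y*=(0.073831, -0.104473)  Y=(0.037201, 0.306941)  product (0.034814, 0.018775)
  m=-1: Y*=(-0.322874, 0.167187)  Y=(0.231093, 0.204776)  product (-0.108850, -0.027481)
  m=+0: Y*=(0.317424, -0.000000)  Y=(-0.126568, 0.000000)  product (-0.040176, 0.000000)
  m=+1: Y*=(0.322874, 0.167187)  Y=(-0.231093, 0.204776)  product (-0.108850, 0.027481)
  m=+2: Y*=(0.073831, 0.104473)  Y=(0.037201, -0.306941)  product (0.034814, -0.018775)
Accumulated sum (-0.188248, 0.000000); after 4π/(2l+1) scaling, (-0.473118, 0.000000) ⇒ P_2 = -0.473118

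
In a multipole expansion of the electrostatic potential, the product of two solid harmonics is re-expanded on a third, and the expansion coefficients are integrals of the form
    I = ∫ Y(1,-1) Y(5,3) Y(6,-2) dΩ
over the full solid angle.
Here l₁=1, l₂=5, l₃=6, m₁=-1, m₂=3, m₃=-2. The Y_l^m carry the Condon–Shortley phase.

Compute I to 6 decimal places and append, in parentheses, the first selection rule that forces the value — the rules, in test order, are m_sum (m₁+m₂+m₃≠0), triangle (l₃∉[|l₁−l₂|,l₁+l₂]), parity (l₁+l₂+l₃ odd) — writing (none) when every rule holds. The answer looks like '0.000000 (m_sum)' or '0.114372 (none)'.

0.100084 (none)

Rules hold: Σm=0, L=12 even, 4≤6≤6.
N = 3·11·13 = 429
Δ = 0!·2!·10!/13! = 1/858
Racah Σ t=0..0: t=0:+1/14400 = 1/14400
⇒ 3j(1 5 6; 0 0 0)² = 6/143, sgn +1
Racah Σ t=0..0: t=0:+1/161280 = 1/161280
⇒ 3j(1 5 6; -1 3 -2)² = 1/143, sgn +1
4πI² = N·(3j₀)²·(3jₘ)² = 18/143
I = +1·√(0.125874/4π) = 0.10008369
No selection rule forces the value: the integral is nonzero (none).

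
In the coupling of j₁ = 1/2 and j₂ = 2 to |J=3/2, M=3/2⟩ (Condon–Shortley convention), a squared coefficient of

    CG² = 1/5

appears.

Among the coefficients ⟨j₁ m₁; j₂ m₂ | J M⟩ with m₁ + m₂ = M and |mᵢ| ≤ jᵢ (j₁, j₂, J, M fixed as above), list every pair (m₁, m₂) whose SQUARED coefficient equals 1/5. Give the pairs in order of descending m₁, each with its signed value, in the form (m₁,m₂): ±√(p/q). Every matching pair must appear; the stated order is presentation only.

(1/2,1): +√(1/5)

Admissible pairs with m₁+m₂ = M = 3/2: (-1/2,2), (1/2,1)
  (m₁,m₂)=(1/2,1): CG² = 1/5, CG = +√(1/5)   ← matches the target
  (m₁,m₂)=(-1/2,2): CG² = 4/5, CG = −√(4/5)
Pairs with CG² = 1/5: (1/2,1): +√(1/5)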